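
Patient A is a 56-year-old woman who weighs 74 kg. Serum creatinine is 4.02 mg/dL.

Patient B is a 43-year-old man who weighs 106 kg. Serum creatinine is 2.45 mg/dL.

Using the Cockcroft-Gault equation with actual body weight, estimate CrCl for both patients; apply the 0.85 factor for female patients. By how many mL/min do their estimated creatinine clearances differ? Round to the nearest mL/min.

40 mL/min

Patient A: CrCl = (140 − 56) × 74 / (72 × 4.02) × 0.85 = 6216.0 / 289.44 × 0.85 ≈ 18.3 mL/min
Patient B: CrCl = (140 − 43) × 106 / (72 × 2.45) = 10282.0 / 176.40 ≈ 58.3 mL/min
|18.3 − 58.3| = 40.0 mL/min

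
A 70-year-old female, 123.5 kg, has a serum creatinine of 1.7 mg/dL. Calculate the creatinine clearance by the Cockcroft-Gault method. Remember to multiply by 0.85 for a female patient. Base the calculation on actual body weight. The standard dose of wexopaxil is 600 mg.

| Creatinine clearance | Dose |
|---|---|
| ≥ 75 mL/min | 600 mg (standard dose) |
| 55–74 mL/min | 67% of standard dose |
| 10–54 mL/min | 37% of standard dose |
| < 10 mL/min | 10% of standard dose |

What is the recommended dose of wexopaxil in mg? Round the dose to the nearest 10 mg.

400 mg

CrCl = (140 − 70) × 123.5 / (72 × 1.7) × 0.85 = 8645.0 / 122.40 × 0.85 ≈ 60.0 mL/min
CrCl ≈ 60 mL/min → bracket 55–74 mL/min.
67% of 600 mg = 402 mg → 400 mg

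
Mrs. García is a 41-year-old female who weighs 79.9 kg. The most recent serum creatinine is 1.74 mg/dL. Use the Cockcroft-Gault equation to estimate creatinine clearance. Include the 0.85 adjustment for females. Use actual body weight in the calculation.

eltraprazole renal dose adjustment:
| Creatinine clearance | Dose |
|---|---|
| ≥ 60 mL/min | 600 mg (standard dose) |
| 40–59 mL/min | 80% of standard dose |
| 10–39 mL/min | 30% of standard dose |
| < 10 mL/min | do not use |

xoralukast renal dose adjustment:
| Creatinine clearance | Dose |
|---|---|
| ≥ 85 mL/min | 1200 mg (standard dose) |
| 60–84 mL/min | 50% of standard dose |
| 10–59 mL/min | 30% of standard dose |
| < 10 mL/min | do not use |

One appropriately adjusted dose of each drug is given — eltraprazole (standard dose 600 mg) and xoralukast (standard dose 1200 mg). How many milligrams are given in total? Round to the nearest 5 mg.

CrCl = (140 − 41) × 79.9 / (72 × 1.74) × 0.85 = 7910.1 / 125.28 × 0.85 ≈ 53.7 mL/min
CrCl ≈ 54 mL/min.
eltraprazole: 40–59 mL/min → 80% of 600 mg = 480 mg.
xoralukast: 10–59 mL/min → 30% of 1200 mg = 360 mg.
Total = 480 + 360 = 840 mg.

840 mg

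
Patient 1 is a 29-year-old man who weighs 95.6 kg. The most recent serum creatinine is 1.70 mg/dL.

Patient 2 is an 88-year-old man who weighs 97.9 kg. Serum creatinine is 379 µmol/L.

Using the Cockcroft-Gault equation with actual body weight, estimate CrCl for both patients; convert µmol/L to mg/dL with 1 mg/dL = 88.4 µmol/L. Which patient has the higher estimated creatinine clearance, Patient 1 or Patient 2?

Patient 1: CrCl = (140 − 29) × 95.6 / (72 × 1.7) = 10611.6 / 122.40 ≈ 86.7 mL/min
Patient 2: SCr = 379 / 88.4 = 4.287 mg/dL
Patient 2: CrCl = (140 − 88) × 97.9 / (72 × 4.287) = 5090.8 / 308.66 ≈ 16.5 mL/min
86.7 vs 16.5 mL/min → Patient 1 is higher.

Patient 1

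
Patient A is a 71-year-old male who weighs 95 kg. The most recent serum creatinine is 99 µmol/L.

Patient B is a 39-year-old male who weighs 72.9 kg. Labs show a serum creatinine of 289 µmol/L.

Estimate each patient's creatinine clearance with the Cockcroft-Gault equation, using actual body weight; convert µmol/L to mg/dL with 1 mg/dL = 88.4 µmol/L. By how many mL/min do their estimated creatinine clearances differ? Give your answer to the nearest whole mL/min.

50 mL/min

Patient A: SCr = 99 / 88.4 = 1.12 mg/dL
Patient A: CrCl = (140 − 71) × 95 / (72 × 1.12) = 6555.0 / 80.64 ≈ 81.3 mL/min
Patient B: SCr = 289 / 88.4 = 3.269 mg/dL
Patient B: CrCl = (140 − 39) × 72.9 / (72 × 3.269) = 7362.9 / 235.37 ≈ 31.3 mL/min
|81.3 − 31.3| = 50.0 mL/min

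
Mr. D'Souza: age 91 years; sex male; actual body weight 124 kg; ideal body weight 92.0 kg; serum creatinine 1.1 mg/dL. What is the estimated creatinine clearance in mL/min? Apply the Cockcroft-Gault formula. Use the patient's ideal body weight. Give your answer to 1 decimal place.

CrCl = (140 − 91) × 92 / (72 × 1.1) = 4508.0 / 79.20 ≈ 56.9 mL/min

56.9 mL/min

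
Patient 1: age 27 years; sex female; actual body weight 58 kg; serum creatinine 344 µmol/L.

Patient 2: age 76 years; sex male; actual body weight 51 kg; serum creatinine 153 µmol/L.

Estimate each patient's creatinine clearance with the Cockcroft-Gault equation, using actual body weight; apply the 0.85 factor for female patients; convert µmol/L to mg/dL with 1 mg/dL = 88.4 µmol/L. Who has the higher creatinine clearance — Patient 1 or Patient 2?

Patient 2

Patient 1: SCr = 344 / 88.4 = 3.891 mg/dL
Patient 1: CrCl = (140 − 27) × 58 / (72 × 3.891) × 0.85 = 6554.0 / 280.15 × 0.85 ≈ 19.9 mL/min
Patient 2: SCr = 153 / 88.4 = 1.731 mg/dL
Patient 2: CrCl = (140 − 76) × 51 / (72 × 1.731) = 3264.0 / 124.63 ≈ 26.2 mL/min
19.9 vs 26.2 mL/min → Patient 2 is higher.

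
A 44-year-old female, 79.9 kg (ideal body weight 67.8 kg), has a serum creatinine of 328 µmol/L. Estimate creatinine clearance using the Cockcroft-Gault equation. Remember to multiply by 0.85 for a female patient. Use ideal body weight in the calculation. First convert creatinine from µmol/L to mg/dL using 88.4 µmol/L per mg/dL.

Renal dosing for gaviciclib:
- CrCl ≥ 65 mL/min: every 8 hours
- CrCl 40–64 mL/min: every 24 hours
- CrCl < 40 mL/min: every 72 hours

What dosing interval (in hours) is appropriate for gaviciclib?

every 72 hours

SCr = 328 / 88.4 = 3.71 mg/dL
CrCl = (140 − 44) × 67.8 / (72 × 3.71) × 0.85 = 6508.8 / 267.12 × 0.85 ≈ 20.7 mL/min
CrCl ≈ 21 mL/min → bracket < 40 mL/min → every 72 hours.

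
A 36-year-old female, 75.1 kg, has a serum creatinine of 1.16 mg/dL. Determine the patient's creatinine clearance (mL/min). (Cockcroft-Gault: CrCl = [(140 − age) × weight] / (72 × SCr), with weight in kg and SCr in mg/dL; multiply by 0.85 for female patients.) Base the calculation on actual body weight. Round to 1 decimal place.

CrCl = (140 − 36) × 75.1 / (72 × 1.16) × 0.85 = 7810.4 / 83.52 × 0.85 ≈ 79.5 mL/min

79.5 mL/min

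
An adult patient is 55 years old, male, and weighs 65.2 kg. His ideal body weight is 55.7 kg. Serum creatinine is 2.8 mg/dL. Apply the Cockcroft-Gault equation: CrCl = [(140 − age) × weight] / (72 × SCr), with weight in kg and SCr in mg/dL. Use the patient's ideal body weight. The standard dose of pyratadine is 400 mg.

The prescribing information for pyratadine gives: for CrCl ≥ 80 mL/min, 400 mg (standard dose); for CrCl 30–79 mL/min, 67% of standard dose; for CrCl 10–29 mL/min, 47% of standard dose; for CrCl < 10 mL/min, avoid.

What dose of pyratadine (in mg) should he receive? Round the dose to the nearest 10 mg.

CrCl = (140 − 55) × 55.7 / (72 × 2.8) = 4734.5 / 201.60 ≈ 23.5 mL/min
CrCl ≈ 23 mL/min → bracket 10–29 mL/min.
47% of 400 mg = 188 mg → 190 mg

190 mg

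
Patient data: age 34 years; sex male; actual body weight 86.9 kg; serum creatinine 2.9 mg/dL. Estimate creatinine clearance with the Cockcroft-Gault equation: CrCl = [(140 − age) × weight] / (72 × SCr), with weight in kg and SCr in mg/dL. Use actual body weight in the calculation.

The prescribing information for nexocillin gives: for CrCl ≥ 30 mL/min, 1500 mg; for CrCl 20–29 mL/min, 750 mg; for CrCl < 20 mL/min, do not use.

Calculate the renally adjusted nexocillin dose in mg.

1500 mg

CrCl = (140 − 34) × 86.9 / (72 × 2.9) = 9211.4 / 208.80 ≈ 44.1 mL/min
CrCl ≈ 44 mL/min → bracket ≥ 30 mL/min.
Dose for this bracket: 1500 mg.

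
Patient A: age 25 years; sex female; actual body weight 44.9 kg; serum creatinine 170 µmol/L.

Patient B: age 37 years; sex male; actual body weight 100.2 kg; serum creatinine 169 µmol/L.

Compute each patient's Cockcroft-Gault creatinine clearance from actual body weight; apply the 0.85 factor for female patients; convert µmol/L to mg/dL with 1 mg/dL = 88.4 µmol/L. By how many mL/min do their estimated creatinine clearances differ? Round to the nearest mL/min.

43 mL/min

Patient A: SCr = 170 / 88.4 = 1.923 mg/dL
Patient A: CrCl = (140 − 25) × 44.9 / (72 × 1.923) × 0.85 = 5163.5 / 138.46 × 0.85 ≈ 31.7 mL/min
Patient B: SCr = 169 / 88.4 = 1.912 mg/dL
Patient B: CrCl = (140 − 37) × 100.2 / (72 × 1.912) = 10320.6 / 137.66 ≈ 75.0 mL/min
|31.7 − 75.0| = 43.3 mL/min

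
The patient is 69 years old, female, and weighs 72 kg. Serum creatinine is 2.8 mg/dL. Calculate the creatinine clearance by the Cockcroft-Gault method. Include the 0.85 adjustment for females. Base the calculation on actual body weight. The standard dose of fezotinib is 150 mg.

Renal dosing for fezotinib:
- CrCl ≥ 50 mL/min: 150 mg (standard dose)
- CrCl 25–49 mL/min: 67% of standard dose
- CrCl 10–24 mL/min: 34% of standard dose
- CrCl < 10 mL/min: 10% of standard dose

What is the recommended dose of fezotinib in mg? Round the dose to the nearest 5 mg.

50 mg

CrCl = (140 − 69) × 72 / (72 × 2.8) × 0.85 = 5112.0 / 201.60 × 0.85 ≈ 21.6 mL/min
CrCl ≈ 22 mL/min → bracket 10–24 mL/min.
34% of 150 mg = 51 mg → 50 mg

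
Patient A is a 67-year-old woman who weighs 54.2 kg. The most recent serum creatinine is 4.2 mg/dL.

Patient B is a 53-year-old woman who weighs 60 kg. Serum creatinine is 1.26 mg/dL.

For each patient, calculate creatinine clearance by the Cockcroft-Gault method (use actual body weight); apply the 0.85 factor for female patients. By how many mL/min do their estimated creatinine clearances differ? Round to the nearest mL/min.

Patient A: CrCl = (140 − 67) × 54.2 / (72 × 4.2) × 0.85 = 3956.6 / 302.40 × 0.85 ≈ 11.1 mL/min
Patient B: CrCl = (140 − 53) × 60 / (72 × 1.26) × 0.85 = 5220.0 / 90.72 × 0.85 ≈ 48.9 mL/min
|11.1 − 48.9| = 37.8 mL/min

38 mL/min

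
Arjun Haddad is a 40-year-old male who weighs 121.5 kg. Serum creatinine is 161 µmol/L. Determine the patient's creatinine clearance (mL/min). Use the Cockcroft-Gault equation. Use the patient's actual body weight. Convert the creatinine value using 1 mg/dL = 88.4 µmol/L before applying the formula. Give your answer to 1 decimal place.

SCr = 161 / 88.4 = 1.821 mg/dL
CrCl = (140 − 40) × 121.5 / (72 × 1.821) = 12150.0 / 131.11 ≈ 92.7 mL/min

92.7 mL/min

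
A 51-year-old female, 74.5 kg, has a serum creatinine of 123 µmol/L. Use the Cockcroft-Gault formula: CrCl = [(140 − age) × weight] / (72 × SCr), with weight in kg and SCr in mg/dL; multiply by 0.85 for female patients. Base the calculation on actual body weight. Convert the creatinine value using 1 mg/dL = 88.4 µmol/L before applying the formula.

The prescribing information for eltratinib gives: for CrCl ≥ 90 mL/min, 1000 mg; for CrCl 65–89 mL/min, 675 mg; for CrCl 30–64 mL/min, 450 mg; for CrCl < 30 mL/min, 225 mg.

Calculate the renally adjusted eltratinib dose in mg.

450 mg

SCr = 123 / 88.4 = 1.391 mg/dL
CrCl = (140 − 51) × 74.5 / (72 × 1.391) × 0.85 = 6630.5 / 100.15 × 0.85 ≈ 56.3 mL/min
CrCl ≈ 56 mL/min → bracket 30–64 mL/min.
Dose for this bracket: 450 mg.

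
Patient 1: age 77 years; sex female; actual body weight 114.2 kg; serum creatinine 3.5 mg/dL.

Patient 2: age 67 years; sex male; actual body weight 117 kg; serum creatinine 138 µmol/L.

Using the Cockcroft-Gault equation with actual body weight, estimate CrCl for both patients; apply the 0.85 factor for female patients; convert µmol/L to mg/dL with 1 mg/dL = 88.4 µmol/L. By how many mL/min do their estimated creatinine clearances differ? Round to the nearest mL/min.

Patient 1: CrCl = (140 − 77) × 114.2 / (72 × 3.5) × 0.85 = 7194.6 / 252.00 × 0.85 ≈ 24.3 mL/min
Patient 2: SCr = 138 / 88.4 = 1.561 mg/dL
Patient 2: CrCl = (140 − 67) × 117 / (72 × 1.561) = 8541.0 / 112.39 ≈ 76.0 mL/min
|24.3 − 76.0| = 51.7 mL/min

52 mL/min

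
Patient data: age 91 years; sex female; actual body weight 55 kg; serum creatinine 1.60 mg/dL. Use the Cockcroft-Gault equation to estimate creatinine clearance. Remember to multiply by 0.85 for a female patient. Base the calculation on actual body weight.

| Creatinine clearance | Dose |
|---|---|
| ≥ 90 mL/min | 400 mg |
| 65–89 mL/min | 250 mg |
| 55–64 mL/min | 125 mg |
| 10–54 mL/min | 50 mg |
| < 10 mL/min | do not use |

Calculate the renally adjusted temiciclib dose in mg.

50 mg

CrCl = (140 − 91) × 55 / (72 × 1.6) × 0.85 = 2695.0 / 115.20 × 0.85 ≈ 19.9 mL/min
CrCl ≈ 20 mL/min → bracket 10–54 mL/min.
Dose for this bracket: 50 mg.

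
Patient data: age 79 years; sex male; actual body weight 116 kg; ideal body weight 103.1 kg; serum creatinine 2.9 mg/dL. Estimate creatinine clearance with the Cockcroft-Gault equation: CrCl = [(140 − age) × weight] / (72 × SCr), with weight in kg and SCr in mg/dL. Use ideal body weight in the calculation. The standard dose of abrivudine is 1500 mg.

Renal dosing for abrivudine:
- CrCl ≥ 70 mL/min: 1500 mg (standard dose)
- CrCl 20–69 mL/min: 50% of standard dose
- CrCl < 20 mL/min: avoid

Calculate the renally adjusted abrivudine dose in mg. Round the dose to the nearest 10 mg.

CrCl = (140 − 79) × 103.1 / (72 × 2.9) = 6289.1 / 208.80 ≈ 30.1 mL/min
CrCl ≈ 30 mL/min → bracket 20–69 mL/min.
50% of 1500 mg = 750 mg

750 mg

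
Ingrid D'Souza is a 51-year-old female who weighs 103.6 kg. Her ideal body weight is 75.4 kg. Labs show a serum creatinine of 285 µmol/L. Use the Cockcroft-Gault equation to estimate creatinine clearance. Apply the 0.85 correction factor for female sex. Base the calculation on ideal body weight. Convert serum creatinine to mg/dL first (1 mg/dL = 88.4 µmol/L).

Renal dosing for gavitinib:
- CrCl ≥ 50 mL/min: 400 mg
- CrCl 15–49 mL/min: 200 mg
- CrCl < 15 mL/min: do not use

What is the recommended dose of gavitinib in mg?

200 mg

SCr = 285 / 88.4 = 3.224 mg/dL
CrCl = (140 − 51) × 75.4 / (72 × 3.224) × 0.85 = 6710.6 / 232.13 × 0.85 ≈ 24.6 mL/min
CrCl ≈ 25 mL/min → bracket 15–49 mL/min.
Dose for this bracket: 200 mg.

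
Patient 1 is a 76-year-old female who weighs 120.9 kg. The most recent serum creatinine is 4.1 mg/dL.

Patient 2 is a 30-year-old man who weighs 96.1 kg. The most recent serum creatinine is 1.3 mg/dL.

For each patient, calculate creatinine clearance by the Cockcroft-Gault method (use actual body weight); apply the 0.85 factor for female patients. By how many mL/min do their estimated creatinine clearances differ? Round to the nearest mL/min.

91 mL/min

Patient 1: CrCl = (140 − 76) × 120.9 / (72 × 4.1) × 0.85 = 7737.6 / 295.20 × 0.85 ≈ 22.3 mL/min
Patient 2: CrCl = (140 − 30) × 96.1 / (72 × 1.3) = 10571.0 / 93.60 ≈ 112.9 mL/min
|22.3 − 112.9| = 90.6 mL/min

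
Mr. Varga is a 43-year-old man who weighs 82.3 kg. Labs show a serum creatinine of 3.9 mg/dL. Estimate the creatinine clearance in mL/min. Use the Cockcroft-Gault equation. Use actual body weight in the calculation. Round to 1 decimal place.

28.4 mL/min

CrCl = (140 − 43) × 82.3 / (72 × 3.9) = 7983.1 / 280.80 ≈ 28.4 mL/min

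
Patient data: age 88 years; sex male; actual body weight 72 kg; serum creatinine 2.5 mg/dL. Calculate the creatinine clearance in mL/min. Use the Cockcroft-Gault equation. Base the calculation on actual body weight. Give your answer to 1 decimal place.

20.8 mL/min

CrCl = (140 − 88) × 72 / (72 × 2.5) = 3744.0 / 180.00 ≈ 20.8 mL/min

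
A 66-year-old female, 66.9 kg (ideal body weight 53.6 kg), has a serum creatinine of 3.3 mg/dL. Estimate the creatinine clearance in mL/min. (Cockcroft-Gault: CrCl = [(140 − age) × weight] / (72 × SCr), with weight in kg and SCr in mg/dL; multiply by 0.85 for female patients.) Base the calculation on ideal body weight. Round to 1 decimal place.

CrCl = (140 − 66) × 53.6 / (72 × 3.3) × 0.85 = 3966.4 / 237.60 × 0.85 ≈ 14.2 mL/min

14.2 mL/min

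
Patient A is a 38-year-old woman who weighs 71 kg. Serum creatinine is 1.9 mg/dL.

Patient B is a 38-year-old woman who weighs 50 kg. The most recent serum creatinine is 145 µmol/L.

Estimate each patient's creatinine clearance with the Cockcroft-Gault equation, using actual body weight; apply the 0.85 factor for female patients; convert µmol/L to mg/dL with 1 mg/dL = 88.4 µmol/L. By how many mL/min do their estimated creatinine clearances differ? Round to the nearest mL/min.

8 mL/min

Patient A: CrCl = (140 − 38) × 71 / (72 × 1.9) × 0.85 = 7242.0 / 136.80 × 0.85 ≈ 45.0 mL/min
Patient B: SCr = 145 / 88.4 = 1.64 mg/dL
Patient B: CrCl = (140 − 38) × 50 / (72 × 1.64) × 0.85 = 5100.0 / 118.08 × 0.85 ≈ 36.7 mL/min
|45.0 − 36.7| = 8.3 mL/min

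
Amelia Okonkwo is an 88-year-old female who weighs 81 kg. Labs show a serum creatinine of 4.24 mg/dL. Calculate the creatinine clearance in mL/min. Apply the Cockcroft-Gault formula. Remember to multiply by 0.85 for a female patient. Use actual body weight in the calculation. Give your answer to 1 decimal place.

CrCl = (140 − 88) × 81 / (72 × 4.24) × 0.85 = 4212.0 / 305.28 × 0.85 ≈ 11.7 mL/min

11.7 mL/min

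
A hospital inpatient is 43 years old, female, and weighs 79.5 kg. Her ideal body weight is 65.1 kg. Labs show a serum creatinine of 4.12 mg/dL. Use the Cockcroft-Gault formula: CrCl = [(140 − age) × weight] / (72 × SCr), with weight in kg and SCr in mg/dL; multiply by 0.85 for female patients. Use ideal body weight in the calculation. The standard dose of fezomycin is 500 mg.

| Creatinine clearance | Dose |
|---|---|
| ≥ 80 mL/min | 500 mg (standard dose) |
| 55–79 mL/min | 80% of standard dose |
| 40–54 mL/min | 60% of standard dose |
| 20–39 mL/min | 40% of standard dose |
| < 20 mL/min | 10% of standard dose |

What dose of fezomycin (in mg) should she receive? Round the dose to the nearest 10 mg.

CrCl = (140 − 43) × 65.1 / (72 × 4.12) × 0.85 = 6314.7 / 296.64 × 0.85 ≈ 18.1 mL/min
CrCl ≈ 18 mL/min → bracket < 20 mL/min.
10% of 500 mg = 50 mg

50 mg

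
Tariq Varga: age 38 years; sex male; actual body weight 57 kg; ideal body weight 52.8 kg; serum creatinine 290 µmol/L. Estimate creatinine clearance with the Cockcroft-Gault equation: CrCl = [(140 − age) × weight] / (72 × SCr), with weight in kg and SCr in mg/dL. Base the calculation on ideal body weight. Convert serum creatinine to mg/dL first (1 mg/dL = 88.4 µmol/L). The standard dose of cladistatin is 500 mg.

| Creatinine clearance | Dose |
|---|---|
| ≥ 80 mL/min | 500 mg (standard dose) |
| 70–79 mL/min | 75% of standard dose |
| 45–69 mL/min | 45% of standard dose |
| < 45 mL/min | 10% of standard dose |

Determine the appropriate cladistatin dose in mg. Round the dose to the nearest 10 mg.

SCr = 290 / 88.4 = 3.281 mg/dL
CrCl = (140 − 38) × 52.8 / (72 × 3.281) = 5385.6 / 236.23 ≈ 22.8 mL/min
CrCl ≈ 23 mL/min → bracket < 45 mL/min.
10% of 500 mg = 50 mg

50 mg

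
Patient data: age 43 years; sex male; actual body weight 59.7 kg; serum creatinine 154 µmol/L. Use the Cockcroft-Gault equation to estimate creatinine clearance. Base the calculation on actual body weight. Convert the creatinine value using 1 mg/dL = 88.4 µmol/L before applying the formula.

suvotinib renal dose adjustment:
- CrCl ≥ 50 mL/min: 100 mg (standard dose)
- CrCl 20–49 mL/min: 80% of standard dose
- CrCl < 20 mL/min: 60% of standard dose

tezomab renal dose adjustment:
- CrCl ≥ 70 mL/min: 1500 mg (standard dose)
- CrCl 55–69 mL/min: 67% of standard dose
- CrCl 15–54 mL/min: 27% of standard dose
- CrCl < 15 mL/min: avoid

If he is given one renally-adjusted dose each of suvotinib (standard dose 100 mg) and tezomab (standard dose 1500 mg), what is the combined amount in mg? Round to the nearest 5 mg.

SCr = 154 / 88.4 = 1.742 mg/dL
CrCl = (140 − 43) × 59.7 / (72 × 1.742) = 5790.9 / 125.42 ≈ 46.2 mL/min
CrCl ≈ 46 mL/min.
suvotinib: 20–49 mL/min → 80% of 100 mg = 80 mg.
tezomab: 15–54 mL/min → 27% of 1500 mg = 405 mg.
Total = 80 + 405 = 485 mg.

485 mg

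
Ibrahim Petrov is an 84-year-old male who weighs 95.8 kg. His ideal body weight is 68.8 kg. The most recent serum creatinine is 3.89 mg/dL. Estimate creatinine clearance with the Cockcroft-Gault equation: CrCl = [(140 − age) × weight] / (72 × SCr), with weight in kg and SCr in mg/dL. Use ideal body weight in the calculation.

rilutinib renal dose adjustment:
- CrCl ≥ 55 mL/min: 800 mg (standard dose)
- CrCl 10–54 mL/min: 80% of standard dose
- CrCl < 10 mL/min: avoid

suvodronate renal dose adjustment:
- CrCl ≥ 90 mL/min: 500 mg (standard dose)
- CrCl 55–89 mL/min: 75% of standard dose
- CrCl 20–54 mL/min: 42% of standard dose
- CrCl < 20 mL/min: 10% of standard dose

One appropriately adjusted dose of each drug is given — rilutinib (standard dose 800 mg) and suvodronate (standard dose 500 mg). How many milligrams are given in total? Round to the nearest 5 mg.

690 mg

CrCl = (140 − 84) × 68.8 / (72 × 3.89) = 3852.8 / 280.08 ≈ 13.8 mL/min
CrCl ≈ 14 mL/min.
rilutinib: 10–54 mL/min → 80% of 800 mg = 640 mg.
suvodronate: < 20 mL/min → 10% of 500 mg = 50 mg.
Total = 640 + 50 = 690 mg.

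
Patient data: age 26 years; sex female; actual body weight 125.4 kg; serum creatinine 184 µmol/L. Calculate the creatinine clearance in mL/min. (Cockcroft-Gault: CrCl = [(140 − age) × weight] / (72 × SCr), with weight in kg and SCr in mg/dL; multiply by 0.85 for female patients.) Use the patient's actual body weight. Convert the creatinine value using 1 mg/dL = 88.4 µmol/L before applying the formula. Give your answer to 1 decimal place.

SCr = 184 / 88.4 = 2.081 mg/dL
CrCl = (140 − 26) × 125.4 / (72 × 2.081) × 0.85 = 14295.6 / 149.83 × 0.85 ≈ 81.1 mL/min

81.1 mL/min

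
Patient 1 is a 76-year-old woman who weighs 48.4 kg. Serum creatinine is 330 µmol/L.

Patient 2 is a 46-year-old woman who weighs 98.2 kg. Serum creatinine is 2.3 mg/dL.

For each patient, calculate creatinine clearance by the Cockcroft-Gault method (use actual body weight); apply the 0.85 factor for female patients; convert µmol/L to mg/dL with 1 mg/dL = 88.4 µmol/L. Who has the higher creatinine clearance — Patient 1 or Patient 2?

Patient 1: SCr = 330 / 88.4 = 3.733 mg/dL
Patient 1: CrCl = (140 − 76) × 48.4 / (72 × 3.733) × 0.85 = 3097.6 / 268.78 × 0.85 ≈ 9.8 mL/min
Patient 2: CrCl = (140 − 46) × 98.2 / (72 × 2.3) × 0.85 = 9230.8 / 165.60 × 0.85 ≈ 47.4 mL/min
9.8 vs 47.4 mL/min → Patient 2 is higher.

Patient 2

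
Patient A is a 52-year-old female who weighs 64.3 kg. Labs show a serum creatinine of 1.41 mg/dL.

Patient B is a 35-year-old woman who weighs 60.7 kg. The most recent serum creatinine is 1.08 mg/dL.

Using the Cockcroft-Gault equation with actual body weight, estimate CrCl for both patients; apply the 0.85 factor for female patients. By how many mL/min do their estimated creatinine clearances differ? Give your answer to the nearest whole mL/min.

22 mL/min

Patient A: CrCl = (140 − 52) × 64.3 / (72 × 1.41) × 0.85 = 5658.4 / 101.52 × 0.85 ≈ 47.4 mL/min
Patient B: CrCl = (140 − 35) × 60.7 / (72 × 1.08) × 0.85 = 6373.5 / 77.76 × 0.85 ≈ 69.7 mL/min
|47.4 − 69.7| = 22.3 mL/min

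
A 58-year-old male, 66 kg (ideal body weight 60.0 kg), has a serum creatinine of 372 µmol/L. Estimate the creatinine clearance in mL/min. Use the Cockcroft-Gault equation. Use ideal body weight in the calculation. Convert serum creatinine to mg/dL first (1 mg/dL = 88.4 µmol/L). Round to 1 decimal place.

16.2 mL/min

SCr = 372 / 88.4 = 4.208 mg/dL
CrCl = (140 − 58) × 60 / (72 × 4.208) = 4920.0 / 302.98 ≈ 16.2 mL/min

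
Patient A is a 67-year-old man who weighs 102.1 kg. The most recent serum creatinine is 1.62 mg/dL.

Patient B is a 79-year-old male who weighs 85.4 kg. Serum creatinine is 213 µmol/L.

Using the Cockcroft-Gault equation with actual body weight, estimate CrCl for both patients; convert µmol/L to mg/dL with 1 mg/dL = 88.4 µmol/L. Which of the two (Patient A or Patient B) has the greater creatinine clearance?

Patient A

Patient A: CrCl = (140 − 67) × 102.1 / (72 × 1.62) = 7453.3 / 116.64 ≈ 63.9 mL/min
Patient B: SCr = 213 / 88.4 = 2.41 mg/dL
Patient B: CrCl = (140 − 79) × 85.4 / (72 × 2.41) = 5209.4 / 173.52 ≈ 30.0 mL/min
63.9 vs 30.0 mL/min → Patient A is higher.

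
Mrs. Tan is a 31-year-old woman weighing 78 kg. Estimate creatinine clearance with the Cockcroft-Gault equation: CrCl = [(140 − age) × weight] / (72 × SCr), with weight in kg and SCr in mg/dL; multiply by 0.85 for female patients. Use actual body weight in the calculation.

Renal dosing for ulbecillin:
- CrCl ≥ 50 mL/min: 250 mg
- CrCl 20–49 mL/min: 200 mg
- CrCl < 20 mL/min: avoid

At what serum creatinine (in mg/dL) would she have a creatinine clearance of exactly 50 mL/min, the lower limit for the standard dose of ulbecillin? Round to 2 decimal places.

2.01 mg/dL

Standard dose requires CrCl ≥ 50 mL/min.
Set (140 − 31) × 78 × 0.85 / (72 × SCr) = 50
SCr = (140 − 31) × 78 × 0.85 / (72 × 50) = 2.007 mg/dL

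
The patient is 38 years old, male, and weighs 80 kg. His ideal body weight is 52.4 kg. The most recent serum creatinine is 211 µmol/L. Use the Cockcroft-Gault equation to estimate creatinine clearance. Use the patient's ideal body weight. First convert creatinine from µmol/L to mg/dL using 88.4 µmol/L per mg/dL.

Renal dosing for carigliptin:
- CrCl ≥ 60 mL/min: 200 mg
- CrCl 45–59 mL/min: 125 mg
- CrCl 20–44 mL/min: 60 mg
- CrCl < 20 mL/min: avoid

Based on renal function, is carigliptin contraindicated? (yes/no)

no

SCr = 211 / 88.4 = 2.387 mg/dL
CrCl = (140 − 38) × 52.4 / (72 × 2.387) = 5344.8 / 171.86 ≈ 31.1 mL/min
CrCl ≈ 31 mL/min, which is ≥ 20 mL/min.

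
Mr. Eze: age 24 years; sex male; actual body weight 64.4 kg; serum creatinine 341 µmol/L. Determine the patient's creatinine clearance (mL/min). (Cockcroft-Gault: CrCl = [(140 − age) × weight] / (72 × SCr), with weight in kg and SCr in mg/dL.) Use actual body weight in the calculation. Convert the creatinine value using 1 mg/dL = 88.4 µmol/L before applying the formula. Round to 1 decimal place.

SCr = 341 / 88.4 = 3.857 mg/dL
CrCl = (140 − 24) × 64.4 / (72 × 3.857) = 7470.4 / 277.70 ≈ 26.9 mL/min

26.9 mL/min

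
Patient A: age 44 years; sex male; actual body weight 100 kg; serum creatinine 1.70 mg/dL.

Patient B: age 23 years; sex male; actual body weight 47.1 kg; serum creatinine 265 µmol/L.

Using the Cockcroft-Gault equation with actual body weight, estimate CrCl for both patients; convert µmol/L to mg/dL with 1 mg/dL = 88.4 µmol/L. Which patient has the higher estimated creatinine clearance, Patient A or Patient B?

Patient A

Patient A: CrCl = (140 − 44) × 100 / (72 × 1.7) = 9600.0 / 122.40 ≈ 78.4 mL/min
Patient B: SCr = 265 / 88.4 = 2.998 mg/dL
Patient B: CrCl = (140 − 23) × 47.1 / (72 × 2.998) = 5510.7 / 215.86 ≈ 25.5 mL/min
78.4 vs 25.5 mL/min → Patient A is higher.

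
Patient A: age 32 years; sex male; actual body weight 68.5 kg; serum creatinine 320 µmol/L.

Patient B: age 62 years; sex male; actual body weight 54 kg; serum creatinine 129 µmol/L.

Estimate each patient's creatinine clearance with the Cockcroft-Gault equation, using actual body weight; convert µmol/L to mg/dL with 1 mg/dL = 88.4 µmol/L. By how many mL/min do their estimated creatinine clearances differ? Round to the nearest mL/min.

12 mL/min

Patient A: SCr = 320 / 88.4 = 3.62 mg/dL
Patient A: CrCl = (140 − 32) × 68.5 / (72 × 3.62) = 7398.0 / 260.64 ≈ 28.4 mL/min
Patient B: SCr = 129 / 88.4 = 1.459 mg/dL
Patient B: CrCl = (140 − 62) × 54 / (72 × 1.459) = 4212.0 / 105.05 ≈ 40.1 mL/min
|28.4 − 40.1| = 11.7 mL/min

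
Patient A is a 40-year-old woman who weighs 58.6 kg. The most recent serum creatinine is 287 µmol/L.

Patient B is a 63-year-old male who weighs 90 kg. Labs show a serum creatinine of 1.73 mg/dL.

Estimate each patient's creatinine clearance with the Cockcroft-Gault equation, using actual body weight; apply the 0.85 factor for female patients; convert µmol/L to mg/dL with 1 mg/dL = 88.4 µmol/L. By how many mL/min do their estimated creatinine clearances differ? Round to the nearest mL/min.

34 mL/min

Patient A: SCr = 287 / 88.4 = 3.247 mg/dL
Patient A: CrCl = (140 − 40) × 58.6 / (72 × 3.247) × 0.85 = 5860.0 / 233.78 × 0.85 ≈ 21.3 mL/min
Patient B: CrCl = (140 − 63) × 90 / (72 × 1.73) = 6930.0 / 124.56 ≈ 55.6 mL/min
|21.3 − 55.6| = 34.3 mL/min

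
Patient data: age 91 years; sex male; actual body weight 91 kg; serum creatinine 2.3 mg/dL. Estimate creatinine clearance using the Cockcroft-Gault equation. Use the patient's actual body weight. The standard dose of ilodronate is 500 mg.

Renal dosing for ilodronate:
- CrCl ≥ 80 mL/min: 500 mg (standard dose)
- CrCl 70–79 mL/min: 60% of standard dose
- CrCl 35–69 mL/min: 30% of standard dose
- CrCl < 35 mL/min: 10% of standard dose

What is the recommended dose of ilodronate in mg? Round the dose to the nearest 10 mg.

CrCl = (140 − 91) × 91 / (72 × 2.3) = 4459.0 / 165.60 ≈ 26.9 mL/min
CrCl ≈ 27 mL/min → bracket < 35 mL/min.
10% of 500 mg = 50 mg

50 mg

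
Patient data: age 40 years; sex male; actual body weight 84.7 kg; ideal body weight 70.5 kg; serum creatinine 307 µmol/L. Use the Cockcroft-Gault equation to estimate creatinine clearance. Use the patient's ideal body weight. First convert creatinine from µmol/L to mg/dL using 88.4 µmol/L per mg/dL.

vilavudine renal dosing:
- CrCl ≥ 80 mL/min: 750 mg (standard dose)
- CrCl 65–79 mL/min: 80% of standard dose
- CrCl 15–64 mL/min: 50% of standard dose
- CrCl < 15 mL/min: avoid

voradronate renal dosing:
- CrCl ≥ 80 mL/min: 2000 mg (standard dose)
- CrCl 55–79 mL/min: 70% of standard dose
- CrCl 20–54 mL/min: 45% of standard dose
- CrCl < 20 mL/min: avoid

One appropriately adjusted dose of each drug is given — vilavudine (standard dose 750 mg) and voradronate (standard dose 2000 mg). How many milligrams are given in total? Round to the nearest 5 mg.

1275 mg

SCr = 307 / 88.4 = 3.473 mg/dL
CrCl = (140 − 40) × 70.5 / (72 × 3.473) = 7050.0 / 250.06 ≈ 28.2 mL/min
CrCl ≈ 28 mL/min.
vilavudine: 15–64 mL/min → 50% of 750 mg = 375 mg.
voradronate: 20–54 mL/min → 45% of 2000 mg = 900 mg.
Total = 375 + 900 = 1275 mg.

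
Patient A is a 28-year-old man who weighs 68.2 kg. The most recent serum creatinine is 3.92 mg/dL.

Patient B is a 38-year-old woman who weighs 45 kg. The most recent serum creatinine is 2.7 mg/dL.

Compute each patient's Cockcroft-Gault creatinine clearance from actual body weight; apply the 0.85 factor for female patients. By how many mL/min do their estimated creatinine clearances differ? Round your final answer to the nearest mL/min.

7 mL/min

Patient A: CrCl = (140 − 28) × 68.2 / (72 × 3.92) = 7638.4 / 282.24 ≈ 27.1 mL/min
Patient B: CrCl = (140 − 38) × 45 / (72 × 2.7) × 0.85 = 4590.0 / 194.40 × 0.85 ≈ 20.1 mL/min
|27.1 − 20.1| = 7.0 mL/min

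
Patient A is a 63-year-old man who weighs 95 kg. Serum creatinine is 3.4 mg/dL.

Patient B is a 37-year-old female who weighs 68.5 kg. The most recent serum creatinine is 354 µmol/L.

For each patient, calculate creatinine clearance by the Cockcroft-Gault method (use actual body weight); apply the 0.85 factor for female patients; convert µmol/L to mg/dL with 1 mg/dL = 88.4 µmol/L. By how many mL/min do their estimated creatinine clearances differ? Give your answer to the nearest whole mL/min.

Patient A: CrCl = (140 − 63) × 95 / (72 × 3.4) = 7315.0 / 244.80 ≈ 29.9 mL/min
Patient B: SCr = 354 / 88.4 = 4.005 mg/dL
Patient B: CrCl = (140 − 37) × 68.5 / (72 × 4.005) × 0.85 = 7055.5 / 288.36 × 0.85 ≈ 20.8 mL/min
|29.9 − 20.8| = 9.1 mL/min

9 mL/min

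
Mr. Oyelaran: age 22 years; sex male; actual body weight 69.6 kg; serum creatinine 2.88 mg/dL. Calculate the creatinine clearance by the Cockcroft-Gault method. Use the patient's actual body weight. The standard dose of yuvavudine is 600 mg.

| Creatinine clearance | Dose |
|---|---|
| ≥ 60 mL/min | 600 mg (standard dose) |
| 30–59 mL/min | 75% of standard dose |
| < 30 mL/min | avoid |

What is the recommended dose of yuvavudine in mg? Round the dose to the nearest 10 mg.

450 mg

CrCl = (140 − 22) × 69.6 / (72 × 2.88) = 8212.8 / 207.36 ≈ 39.6 mL/min
CrCl ≈ 40 mL/min → bracket 30–59 mL/min.
75% of 600 mg = 450 mg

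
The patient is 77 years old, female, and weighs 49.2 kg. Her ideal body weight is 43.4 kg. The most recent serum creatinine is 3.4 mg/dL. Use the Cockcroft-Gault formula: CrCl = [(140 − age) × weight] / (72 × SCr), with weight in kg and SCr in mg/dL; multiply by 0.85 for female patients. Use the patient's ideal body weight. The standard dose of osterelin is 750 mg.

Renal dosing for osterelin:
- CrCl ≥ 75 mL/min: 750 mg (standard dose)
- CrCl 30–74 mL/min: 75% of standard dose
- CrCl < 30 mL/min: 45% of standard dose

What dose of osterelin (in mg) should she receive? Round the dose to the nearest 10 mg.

340 mg

CrCl = (140 − 77) × 43.4 / (72 × 3.4) × 0.85 = 2734.2 / 244.80 × 0.85 ≈ 9.5 mL/min
CrCl ≈ 9 mL/min → bracket < 30 mL/min.
45% of 750 mg = 337.5 mg → 340 mg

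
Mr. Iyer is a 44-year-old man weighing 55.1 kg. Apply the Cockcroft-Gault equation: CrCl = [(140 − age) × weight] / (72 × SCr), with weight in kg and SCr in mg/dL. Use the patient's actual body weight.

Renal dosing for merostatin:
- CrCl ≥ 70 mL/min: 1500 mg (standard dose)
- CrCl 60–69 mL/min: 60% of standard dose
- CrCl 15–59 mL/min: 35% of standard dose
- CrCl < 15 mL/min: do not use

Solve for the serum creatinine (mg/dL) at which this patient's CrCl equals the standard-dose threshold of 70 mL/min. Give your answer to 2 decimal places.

1.05 mg/dL

Standard dose requires CrCl ≥ 70 mL/min.
Set (140 − 44) × 55.1 / (72 × SCr) = 70
SCr = (140 − 44) × 55.1 / (72 × 70) = 1.050 mg/dL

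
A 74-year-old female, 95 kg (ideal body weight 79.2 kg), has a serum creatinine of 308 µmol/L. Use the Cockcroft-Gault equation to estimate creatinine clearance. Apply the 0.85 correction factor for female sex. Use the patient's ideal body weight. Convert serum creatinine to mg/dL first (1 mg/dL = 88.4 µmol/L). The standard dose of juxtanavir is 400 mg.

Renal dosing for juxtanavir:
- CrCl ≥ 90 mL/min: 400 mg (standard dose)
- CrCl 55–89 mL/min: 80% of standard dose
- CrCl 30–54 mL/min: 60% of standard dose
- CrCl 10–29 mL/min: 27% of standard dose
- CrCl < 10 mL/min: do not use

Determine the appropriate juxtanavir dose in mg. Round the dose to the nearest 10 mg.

SCr = 308 / 88.4 = 3.484 mg/dL
CrCl = (140 − 74) × 79.2 / (72 × 3.484) × 0.85 = 5227.2 / 250.85 × 0.85 ≈ 17.7 mL/min
CrCl ≈ 18 mL/min → bracket 10–29 mL/min.
27% of 400 mg = 108 mg → 110 mg

110 mg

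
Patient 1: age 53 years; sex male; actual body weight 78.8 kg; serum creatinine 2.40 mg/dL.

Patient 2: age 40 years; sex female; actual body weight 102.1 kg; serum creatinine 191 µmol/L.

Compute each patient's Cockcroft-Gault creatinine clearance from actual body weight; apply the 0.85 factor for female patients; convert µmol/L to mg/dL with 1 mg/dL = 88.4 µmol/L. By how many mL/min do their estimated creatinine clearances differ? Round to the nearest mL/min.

Patient 1: CrCl = (140 − 53) × 78.8 / (72 × 2.4) = 6855.6 / 172.80 ≈ 39.7 mL/min
Patient 2: SCr = 191 / 88.4 = 2.161 mg/dL
Patient 2: CrCl = (140 − 40) × 102.1 / (72 × 2.161) × 0.85 = 10210.0 / 155.59 × 0.85 ≈ 55.8 mL/min
|39.7 − 55.8| = 16.1 mL/min

16 mL/min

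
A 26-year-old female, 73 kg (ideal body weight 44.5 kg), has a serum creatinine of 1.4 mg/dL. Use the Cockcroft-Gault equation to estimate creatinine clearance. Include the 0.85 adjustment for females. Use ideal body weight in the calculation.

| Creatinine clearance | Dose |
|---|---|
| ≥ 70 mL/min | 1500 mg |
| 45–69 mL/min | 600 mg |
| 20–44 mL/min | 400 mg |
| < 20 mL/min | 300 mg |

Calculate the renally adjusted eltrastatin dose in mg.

400 mg

CrCl = (140 − 26) × 44.5 / (72 × 1.4) × 0.85 = 5073.0 / 100.80 × 0.85 ≈ 42.8 mL/min
CrCl ≈ 43 mL/min → bracket 20–44 mL/min.
Dose for this bracket: 400 mg.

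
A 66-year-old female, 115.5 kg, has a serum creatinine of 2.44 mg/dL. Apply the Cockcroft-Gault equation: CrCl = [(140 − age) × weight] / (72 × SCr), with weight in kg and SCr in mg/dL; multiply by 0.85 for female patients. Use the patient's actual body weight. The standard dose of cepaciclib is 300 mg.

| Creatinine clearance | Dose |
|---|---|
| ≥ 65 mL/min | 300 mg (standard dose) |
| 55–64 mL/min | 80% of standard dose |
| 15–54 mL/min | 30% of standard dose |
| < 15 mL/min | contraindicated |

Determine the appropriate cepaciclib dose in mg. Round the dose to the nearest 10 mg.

CrCl = (140 − 66) × 115.5 / (72 × 2.44) × 0.85 = 8547.0 / 175.68 × 0.85 ≈ 41.4 mL/min
CrCl ≈ 41 mL/min → bracket 15–54 mL/min.
30% of 300 mg = 90 mg

90 mg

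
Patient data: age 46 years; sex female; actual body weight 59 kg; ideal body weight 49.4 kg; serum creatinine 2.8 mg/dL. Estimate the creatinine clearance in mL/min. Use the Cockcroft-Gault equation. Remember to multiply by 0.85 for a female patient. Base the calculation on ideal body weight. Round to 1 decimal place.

19.6 mL/min

CrCl = (140 − 46) × 49.4 / (72 × 2.8) × 0.85 = 4643.6 / 201.60 × 0.85 ≈ 19.6 mL/min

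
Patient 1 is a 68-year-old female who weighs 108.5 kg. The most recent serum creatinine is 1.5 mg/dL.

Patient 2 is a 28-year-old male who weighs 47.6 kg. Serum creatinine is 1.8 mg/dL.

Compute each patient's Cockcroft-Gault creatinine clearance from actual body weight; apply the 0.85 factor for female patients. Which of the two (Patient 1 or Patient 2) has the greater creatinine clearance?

Patient 1

Patient 1: CrCl = (140 − 68) × 108.5 / (72 × 1.5) × 0.85 = 7812.0 / 108.00 × 0.85 ≈ 61.5 mL/min
Patient 2: CrCl = (140 − 28) × 47.6 / (72 × 1.8) = 5331.2 / 129.60 ≈ 41.1 mL/min
61.5 vs 41.1 mL/min → Patient 1 is higher.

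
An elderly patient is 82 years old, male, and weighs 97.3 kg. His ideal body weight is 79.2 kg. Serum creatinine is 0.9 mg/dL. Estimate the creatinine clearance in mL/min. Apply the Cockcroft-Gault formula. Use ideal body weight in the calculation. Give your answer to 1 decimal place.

CrCl = (140 − 82) × 79.2 / (72 × 0.9) = 4593.6 / 64.80 ≈ 70.9 mL/min

70.9 mL/min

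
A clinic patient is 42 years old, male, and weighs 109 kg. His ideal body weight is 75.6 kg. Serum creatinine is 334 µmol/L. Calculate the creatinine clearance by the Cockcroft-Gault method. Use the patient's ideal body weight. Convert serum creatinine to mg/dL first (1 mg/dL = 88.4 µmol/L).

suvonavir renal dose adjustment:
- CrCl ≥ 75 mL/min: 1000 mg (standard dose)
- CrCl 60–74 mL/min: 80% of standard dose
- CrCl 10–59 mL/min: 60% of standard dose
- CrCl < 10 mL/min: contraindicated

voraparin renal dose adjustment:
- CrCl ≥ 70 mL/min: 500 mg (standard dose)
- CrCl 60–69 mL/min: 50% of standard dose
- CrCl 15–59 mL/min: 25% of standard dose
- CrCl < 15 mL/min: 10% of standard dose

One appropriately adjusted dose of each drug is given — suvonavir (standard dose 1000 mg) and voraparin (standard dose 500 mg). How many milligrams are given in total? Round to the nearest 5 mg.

SCr = 334 / 88.4 = 3.778 mg/dL
CrCl = (140 − 42) × 75.6 / (72 × 3.778) = 7408.8 / 272.02 ≈ 27.2 mL/min
CrCl ≈ 27 mL/min.
suvonavir: 10–59 mL/min → 60% of 1000 mg = 600 mg.
voraparin: 15–59 mL/min → 25% of 500 mg = 125 mg.
Total = 600 + 125 = 725 mg.

725 mg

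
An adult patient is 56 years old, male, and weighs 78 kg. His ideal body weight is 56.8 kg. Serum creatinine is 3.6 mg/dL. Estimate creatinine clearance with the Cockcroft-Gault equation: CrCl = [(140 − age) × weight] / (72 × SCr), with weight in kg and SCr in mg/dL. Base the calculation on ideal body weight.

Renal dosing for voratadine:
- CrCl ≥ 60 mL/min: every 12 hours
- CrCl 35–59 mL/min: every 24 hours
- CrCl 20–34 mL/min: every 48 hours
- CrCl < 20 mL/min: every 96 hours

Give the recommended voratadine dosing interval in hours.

every 96 hours

CrCl = (140 − 56) × 56.8 / (72 × 3.6) = 4771.2 / 259.20 ≈ 18.4 mL/min
CrCl ≈ 18 mL/min → bracket < 20 mL/min → every 96 hours.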